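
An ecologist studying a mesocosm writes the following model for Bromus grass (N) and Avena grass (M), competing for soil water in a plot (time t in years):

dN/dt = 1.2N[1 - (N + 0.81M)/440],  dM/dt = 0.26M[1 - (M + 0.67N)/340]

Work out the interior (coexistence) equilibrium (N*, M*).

N* ≈ 360, M* ≈ 98.8

Setting both brackets to zero gives the nullclines N + 0.81M = 440 and 0.67N + M = 340.
Substituting M = 340 - 0.67N into the first: N(1 - 0.81·0.67) = 440 - 0.81·340.
So N* = 165/0.457 = 360, and then M* = 340 - 0.67·360 = 98.8.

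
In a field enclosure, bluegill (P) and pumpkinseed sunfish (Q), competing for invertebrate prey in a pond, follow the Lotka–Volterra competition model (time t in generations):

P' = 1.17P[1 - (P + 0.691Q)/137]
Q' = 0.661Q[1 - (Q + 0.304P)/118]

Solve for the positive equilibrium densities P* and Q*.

Setting both brackets to zero gives the nullclines P + 0.691Q = 137 and 0.304P + Q = 118.
Substituting Q = 118 - 0.304P into the first: P(1 - 0.691·0.304) = 137 - 0.691·118.
So P* = 55.5/0.79 = 70.2, and then Q* = 118 - 0.304·70.2 = 96.7.

P* ≈ 70.2, Q* ≈ 96.7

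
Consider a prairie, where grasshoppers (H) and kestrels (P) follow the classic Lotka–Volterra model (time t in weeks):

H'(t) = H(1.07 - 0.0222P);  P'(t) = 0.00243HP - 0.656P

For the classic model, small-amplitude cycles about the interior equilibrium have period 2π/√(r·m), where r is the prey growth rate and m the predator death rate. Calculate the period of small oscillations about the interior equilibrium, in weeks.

T ≈ 7.5 weeks

Here r = 1.07 and m = 0.656, so r·m = 0.702.
ω = √0.702 = 0.838 per week, hence T = 2π/ω ≈ 7.5 weeks.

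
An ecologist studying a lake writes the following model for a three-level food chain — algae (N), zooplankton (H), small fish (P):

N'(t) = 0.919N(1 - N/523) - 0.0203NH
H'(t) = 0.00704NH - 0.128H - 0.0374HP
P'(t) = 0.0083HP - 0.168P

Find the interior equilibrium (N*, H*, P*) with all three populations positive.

N* ≈ 289, H* ≈ 20.2, P* ≈ 51

From dP/dt = 0: 0.0083H* = 0.168, so H* = 20.2.
From dN/dt = 0: 0.919(1 - N*/523) = 0.0203·20.2, giving N* = 523·(1 - 0.447) = 289.
From dH/dt = 0: 0.00704·289 - 0.128 = 0.0374P*, so P* = 1.91/0.0374 = 51.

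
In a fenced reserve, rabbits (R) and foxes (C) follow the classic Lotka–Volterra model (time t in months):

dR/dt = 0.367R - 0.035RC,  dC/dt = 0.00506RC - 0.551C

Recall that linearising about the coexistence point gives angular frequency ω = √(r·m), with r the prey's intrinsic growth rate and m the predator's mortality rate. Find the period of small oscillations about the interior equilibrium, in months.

Here r = 0.367 and m = 0.551, so r·m = 0.202.
ω = √0.202 = 0.45 per month, hence T = 2π/ω ≈ 14 months.

T ≈ 14 months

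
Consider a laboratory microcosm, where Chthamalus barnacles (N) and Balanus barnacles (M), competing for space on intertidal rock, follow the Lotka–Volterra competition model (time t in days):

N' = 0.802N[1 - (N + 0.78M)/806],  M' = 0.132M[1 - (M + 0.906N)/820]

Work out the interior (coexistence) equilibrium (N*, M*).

Setting both brackets to zero gives the nullclines N + 0.78M = 806 and 0.906N + M = 820.
Substituting M = 820 - 0.906N into the first: N(1 - 0.78·0.906) = 806 - 0.78·820.
So N* = 166/0.293 = 567, and then M* = 820 - 0.906·567 = 306.

N* ≈ 567, M* ≈ 306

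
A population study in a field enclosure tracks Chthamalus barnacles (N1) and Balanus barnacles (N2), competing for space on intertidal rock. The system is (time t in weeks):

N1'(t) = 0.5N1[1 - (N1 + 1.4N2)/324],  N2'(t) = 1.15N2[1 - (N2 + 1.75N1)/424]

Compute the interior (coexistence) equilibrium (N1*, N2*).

Setting both brackets to zero gives the nullclines N1 + 1.4N2 = 324 and 1.75N1 + N2 = 424.
Substituting N2 = 424 - 1.75N1 into the first: N1(1 - 1.4·1.75) = 324 - 1.4·424.
So N1* = -270/-1.45 = 186, and then N2* = 424 - 1.75·186 = 98.6.

N1* ≈ 186, N2* ≈ 98.6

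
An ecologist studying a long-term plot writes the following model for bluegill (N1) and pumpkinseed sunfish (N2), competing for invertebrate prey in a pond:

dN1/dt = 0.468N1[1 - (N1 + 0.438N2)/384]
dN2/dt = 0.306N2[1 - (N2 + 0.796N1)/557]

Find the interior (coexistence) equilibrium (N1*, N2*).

N1* ≈ 215, N2* ≈ 386

Setting both brackets to zero gives the nullclines N1 + 0.438N2 = 384 and 0.796N1 + N2 = 557.
Substituting N2 = 557 - 0.796N1 into the first: N1(1 - 0.438·0.796) = 384 - 0.438·557.
So N1* = 140/0.651 = 215, and then N2* = 557 - 0.796·215 = 386.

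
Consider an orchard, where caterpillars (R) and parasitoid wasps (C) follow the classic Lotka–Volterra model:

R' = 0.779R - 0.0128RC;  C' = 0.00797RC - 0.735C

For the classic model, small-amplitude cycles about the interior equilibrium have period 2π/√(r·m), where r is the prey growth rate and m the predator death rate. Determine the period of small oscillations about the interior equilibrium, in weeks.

Here r = 0.779 and m = 0.735, so r·m = 0.573.
ω = √0.573 = 0.757 per week, hence T = 2π/ω ≈ 8.3 weeks.

T ≈ 8.3 weeks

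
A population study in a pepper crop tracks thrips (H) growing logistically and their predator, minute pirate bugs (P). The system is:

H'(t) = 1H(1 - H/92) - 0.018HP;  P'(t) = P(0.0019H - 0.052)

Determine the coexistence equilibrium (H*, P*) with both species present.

From dP/dt = 0 with P > 0: 0.0019H* = 0.052, so H* = 27.4.
Substitute into dH/dt = 0: 1(1 - 27.4/92) = 0.018P*.
The bracket is 0.703, giving P* = 0.703/0.018 = 39.

H* ≈ 27.4, P* ≈ 39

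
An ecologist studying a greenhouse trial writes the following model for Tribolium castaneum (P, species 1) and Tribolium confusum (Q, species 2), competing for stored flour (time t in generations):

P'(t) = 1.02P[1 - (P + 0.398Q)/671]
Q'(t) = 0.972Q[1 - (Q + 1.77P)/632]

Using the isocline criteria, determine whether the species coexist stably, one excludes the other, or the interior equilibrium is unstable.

species 1 excludes species 2

Compare the nullcline intercepts: K1/α12 = 671/0.398 = 1690 > K2 = 632; K2/α21 = 632/1.77 = 357 < K1 = 671.
Since the inequalities point opposite ways, species 1 can invade but species 2 cannot.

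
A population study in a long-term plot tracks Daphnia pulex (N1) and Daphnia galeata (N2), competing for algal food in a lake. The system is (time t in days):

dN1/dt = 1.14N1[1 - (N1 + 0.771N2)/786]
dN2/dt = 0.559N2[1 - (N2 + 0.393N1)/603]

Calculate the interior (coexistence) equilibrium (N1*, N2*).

Setting both brackets to zero gives the nullclines N1 + 0.771N2 = 786 and 0.393N1 + N2 = 603.
Substituting N2 = 603 - 0.393N1 into the first: N1(1 - 0.771·0.393) = 786 - 0.771·603.
So N1* = 321/0.697 = 461, and then N2* = 603 - 0.393·461 = 422.

N1* ≈ 461, N2* ≈ 422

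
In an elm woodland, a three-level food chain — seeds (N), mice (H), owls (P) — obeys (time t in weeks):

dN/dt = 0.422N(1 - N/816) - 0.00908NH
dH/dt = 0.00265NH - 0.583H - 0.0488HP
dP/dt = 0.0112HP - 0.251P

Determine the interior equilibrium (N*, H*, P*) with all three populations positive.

From dP/dt = 0: 0.0112H* = 0.251, so H* = 22.4.
From dN/dt = 0: 0.422(1 - N*/816) = 0.00908·22.4, giving N* = 816·(1 - 0.482) = 423.
From dH/dt = 0: 0.00265·423 - 0.583 = 0.0488P*, so P* = 0.537/0.0488 = 11.

N* ≈ 423, H* ≈ 22.4, P* ≈ 11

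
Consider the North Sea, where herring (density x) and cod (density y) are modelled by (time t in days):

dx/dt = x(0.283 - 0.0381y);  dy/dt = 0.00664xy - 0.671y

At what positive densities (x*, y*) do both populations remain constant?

Set dy/dt = 0 with y > 0: 0.00664x - 0.671 = 0, so x* = 0.671/0.00664 = 101.
Set dx/dt = 0 with x > 0: 0.283 - 0.0381y = 0, so y* = 0.283/0.0381 = 7.43.

x* ≈ 101, y* ≈ 7.43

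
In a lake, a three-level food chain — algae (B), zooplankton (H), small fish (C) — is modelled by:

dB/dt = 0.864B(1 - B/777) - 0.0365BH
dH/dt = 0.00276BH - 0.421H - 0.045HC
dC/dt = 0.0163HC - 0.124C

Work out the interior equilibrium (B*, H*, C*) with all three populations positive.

From dC/dt = 0: 0.0163H* = 0.124, so H* = 7.61.
From dB/dt = 0: 0.864(1 - B*/777) = 0.0365·7.61, giving B* = 777·(1 - 0.321) = 527.
From dH/dt = 0: 0.00276·527 - 0.421 = 0.045C*, so C* = 1.03/0.045 = 23.

B* ≈ 527, H* ≈ 7.61, C* ≈ 23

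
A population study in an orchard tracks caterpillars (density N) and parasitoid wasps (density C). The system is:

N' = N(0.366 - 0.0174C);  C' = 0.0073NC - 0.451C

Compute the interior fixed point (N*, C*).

N* ≈ 61.8, C* ≈ 21

Set dC/dt = 0 with C > 0: 0.0073N - 0.451 = 0, so N* = 0.451/0.0073 = 61.8.
Set dN/dt = 0 with N > 0: 0.366 - 0.0174C = 0, so C* = 0.366/0.0174 = 21.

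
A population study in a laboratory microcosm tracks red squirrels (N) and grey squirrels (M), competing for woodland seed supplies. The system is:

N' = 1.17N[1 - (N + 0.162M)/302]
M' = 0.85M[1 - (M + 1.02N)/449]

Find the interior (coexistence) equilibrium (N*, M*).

N* ≈ 275, M* ≈ 169

Setting both brackets to zero gives the nullclines N + 0.162M = 302 and 1.02N + M = 449.
Substituting M = 449 - 1.02N into the first: N(1 - 0.162·1.02) = 302 - 0.162·449.
So N* = 229/0.835 = 275, and then M* = 449 - 1.02·275 = 169.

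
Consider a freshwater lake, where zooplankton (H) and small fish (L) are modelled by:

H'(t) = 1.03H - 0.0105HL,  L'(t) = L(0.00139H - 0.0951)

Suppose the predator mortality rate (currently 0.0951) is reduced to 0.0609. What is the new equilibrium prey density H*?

H* ≈ 43.8

At the interior fixed point, setting dL/dt = 0 with L > 0 fixes H* = (predator death rate)/(HL coefficient) — independent of the other coefficients.
With the change, H* = 0.0609/0.00139 = 43.8; it falls from 68.4.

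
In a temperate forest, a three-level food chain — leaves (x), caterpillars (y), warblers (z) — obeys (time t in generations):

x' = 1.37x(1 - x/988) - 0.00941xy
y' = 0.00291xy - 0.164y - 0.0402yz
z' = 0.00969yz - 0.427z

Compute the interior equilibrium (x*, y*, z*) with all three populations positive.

From dz/dt = 0: 0.00969y* = 0.427, so y* = 44.1.
From dx/dt = 0: 1.37(1 - x*/988) = 0.00941·44.1, giving x* = 988·(1 - 0.303) = 689.
From dy/dt = 0: 0.00291·689 - 0.164 = 0.0402z*, so z* = 1.84/0.0402 = 45.8.

x* ≈ 689, y* ≈ 44.1, z* ≈ 45.8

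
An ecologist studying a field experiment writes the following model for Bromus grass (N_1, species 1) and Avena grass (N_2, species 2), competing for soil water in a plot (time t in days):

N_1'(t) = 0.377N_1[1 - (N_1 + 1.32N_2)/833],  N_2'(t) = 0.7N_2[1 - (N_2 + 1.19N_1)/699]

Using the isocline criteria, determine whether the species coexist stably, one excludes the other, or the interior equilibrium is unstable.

unstable coexistence (outcome depends on initial conditions)

Compare the nullcline intercepts: K1/α12 = 833/1.32 = 631 < K2 = 699; K2/α21 = 699/1.19 = 587 < K1 = 833.
Since both are reversed, neither can invade when rare; the interior point is a saddle.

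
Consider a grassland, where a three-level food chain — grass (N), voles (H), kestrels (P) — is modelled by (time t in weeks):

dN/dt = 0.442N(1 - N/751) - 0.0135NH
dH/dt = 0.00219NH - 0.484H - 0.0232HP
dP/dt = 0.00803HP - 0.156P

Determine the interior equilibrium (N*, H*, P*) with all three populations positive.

From dP/dt = 0: 0.00803H* = 0.156, so H* = 19.4.
From dN/dt = 0: 0.442(1 - N*/751) = 0.0135·19.4, giving N* = 751·(1 - 0.593) = 305.
From dH/dt = 0: 0.00219·305 - 0.484 = 0.0232P*, so P* = 0.185/0.0232 = 7.97.

N* ≈ 305, H* ≈ 19.4, P* ≈ 7.97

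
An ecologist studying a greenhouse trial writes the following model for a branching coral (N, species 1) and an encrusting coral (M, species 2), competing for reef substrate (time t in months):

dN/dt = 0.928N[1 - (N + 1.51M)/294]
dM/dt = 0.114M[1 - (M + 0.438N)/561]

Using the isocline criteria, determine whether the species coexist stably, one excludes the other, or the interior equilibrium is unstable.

species 2 excludes species 1

Compare the nullcline intercepts: K1/α12 = 294/1.51 = 195 < K2 = 561; K2/α21 = 561/0.438 = 1280 > K1 = 294.
Since the inequalities point opposite ways, species 2 can invade but species 1 cannot.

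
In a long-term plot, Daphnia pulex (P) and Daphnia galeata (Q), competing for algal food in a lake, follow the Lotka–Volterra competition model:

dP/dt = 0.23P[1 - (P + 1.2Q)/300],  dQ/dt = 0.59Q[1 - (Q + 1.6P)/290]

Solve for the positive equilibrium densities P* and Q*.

P* ≈ 52.2, Q* ≈ 207

Setting both brackets to zero gives the nullclines P + 1.2Q = 300 and 1.6P + Q = 290.
Substituting Q = 290 - 1.6P into the first: P(1 - 1.2·1.6) = 300 - 1.2·290.
So P* = -48/-0.92 = 52.2, and then Q* = 290 - 1.6·52.2 = 207.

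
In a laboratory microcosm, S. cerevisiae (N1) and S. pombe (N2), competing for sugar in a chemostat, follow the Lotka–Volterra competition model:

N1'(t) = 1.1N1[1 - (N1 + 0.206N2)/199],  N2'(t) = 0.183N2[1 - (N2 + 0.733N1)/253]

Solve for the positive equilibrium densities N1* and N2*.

N1* ≈ 173, N2* ≈ 126

Setting both brackets to zero gives the nullclines N1 + 0.206N2 = 199 and 0.733N1 + N2 = 253.
Substituting N2 = 253 - 0.733N1 into the first: N1(1 - 0.206·0.733) = 199 - 0.206·253.
So N1* = 147/0.849 = 173, and then N2* = 253 - 0.733·173 = 126.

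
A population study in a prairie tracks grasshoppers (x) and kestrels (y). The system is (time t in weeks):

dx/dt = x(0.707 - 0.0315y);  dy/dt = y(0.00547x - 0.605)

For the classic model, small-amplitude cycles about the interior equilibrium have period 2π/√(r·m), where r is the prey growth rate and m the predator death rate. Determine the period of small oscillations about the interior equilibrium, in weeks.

Here r = 0.707 and m = 0.605, so r·m = 0.428.
ω = √0.428 = 0.654 per week, hence T = 2π/ω ≈ 9.61 weeks.

T ≈ 9.61 weeks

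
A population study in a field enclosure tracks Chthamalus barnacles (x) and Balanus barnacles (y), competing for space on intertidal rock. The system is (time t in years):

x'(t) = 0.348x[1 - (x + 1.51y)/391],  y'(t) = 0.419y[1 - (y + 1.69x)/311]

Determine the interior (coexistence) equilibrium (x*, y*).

x* ≈ 50.7, y* ≈ 225

Setting both brackets to zero gives the nullclines x + 1.51y = 391 and 1.69x + y = 311.
Substituting y = 311 - 1.69x into the first: x(1 - 1.51·1.69) = 391 - 1.51·311.
So x* = -78.6/-1.55 = 50.7, and then y* = 311 - 1.69·50.7 = 225.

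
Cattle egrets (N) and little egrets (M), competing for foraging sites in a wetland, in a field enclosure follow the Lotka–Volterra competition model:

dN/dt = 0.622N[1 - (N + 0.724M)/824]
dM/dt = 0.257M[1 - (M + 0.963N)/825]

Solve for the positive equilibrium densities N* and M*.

Setting both brackets to zero gives the nullclines N + 0.724M = 824 and 0.963N + M = 825.
Substituting M = 825 - 0.963N into the first: N(1 - 0.724·0.963) = 824 - 0.724·825.
So N* = 227/0.303 = 749, and then M* = 825 - 0.963·749 = 104.

N* ≈ 749, M* ≈ 104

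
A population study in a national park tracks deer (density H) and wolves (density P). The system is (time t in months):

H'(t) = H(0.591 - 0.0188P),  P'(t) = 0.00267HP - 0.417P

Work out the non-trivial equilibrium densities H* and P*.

Set dP/dt = 0 with P > 0: 0.00267H - 0.417 = 0, so H* = 0.417/0.00267 = 156.
Set dH/dt = 0 with H > 0: 0.591 - 0.0188P = 0, so P* = 0.591/0.0188 = 31.4.

H* ≈ 156, P* ≈ 31.4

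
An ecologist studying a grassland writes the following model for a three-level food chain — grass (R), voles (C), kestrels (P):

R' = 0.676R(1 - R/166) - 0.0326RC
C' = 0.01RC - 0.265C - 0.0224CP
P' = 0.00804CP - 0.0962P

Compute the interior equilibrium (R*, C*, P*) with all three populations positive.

From dP/dt = 0: 0.00804C* = 0.0962, so C* = 12.
From dR/dt = 0: 0.676(1 - R*/166) = 0.0326·12, giving R* = 166·(1 - 0.577) = 70.2.
From dC/dt = 0: 0.01·70.2 - 0.265 = 0.0224P*, so P* = 0.437/0.0224 = 19.5.

R* ≈ 70.2, C* ≈ 12, P* ≈ 19.5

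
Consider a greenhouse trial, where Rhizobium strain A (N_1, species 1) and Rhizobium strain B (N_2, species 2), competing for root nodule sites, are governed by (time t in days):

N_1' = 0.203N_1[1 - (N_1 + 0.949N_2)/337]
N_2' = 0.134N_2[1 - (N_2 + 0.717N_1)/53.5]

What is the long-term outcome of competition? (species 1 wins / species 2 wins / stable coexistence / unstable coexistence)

Compare the nullcline intercepts: K1/α12 = 337/0.949 = 355 > K2 = 53.5; K2/α21 = 53.5/0.717 = 74.6 < K1 = 337.
Since the inequalities point opposite ways, species 1 can invade but species 2 cannot.

species 1 excludes species 2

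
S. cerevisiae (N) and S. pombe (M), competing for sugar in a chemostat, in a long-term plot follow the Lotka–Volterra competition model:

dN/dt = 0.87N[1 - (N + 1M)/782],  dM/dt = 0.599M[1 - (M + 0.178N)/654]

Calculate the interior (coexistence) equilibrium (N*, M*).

N* ≈ 156, M* ≈ 626

Setting both brackets to zero gives the nullclines N + 1M = 782 and 0.178N + M = 654.
Substituting M = 654 - 0.178N into the first: N(1 - 1·0.178) = 782 - 1·654.
So N* = 128/0.822 = 156, and then M* = 654 - 0.178·156 = 626.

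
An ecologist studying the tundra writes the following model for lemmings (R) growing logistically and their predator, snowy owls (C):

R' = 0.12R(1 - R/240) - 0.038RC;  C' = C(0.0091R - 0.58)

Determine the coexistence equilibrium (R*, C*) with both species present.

R* ≈ 63.7, C* ≈ 2.32

From dC/dt = 0 with C > 0: 0.0091R* = 0.58, so R* = 63.7.
Substitute into dR/dt = 0: 0.12(1 - 63.7/240) = 0.038C*.
The bracket is 0.734, giving C* = 0.0881/0.038 = 2.32.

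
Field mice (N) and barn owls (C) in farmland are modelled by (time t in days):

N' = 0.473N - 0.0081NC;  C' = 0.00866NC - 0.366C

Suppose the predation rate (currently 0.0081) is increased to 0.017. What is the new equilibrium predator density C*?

At the interior fixed point, setting dN/dt = 0 with N > 0 fixes C* = (prey growth rate)/(NC coefficient) — independent of the other coefficients.
With the change, C* = 0.473/0.017 = 27.8; it falls from 58.4.

C* ≈ 27.8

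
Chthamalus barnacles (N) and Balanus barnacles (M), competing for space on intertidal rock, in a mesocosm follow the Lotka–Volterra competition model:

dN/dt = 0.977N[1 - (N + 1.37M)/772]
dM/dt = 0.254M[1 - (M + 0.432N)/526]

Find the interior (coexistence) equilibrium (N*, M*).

N* ≈ 126, M* ≈ 472

Setting both brackets to zero gives the nullclines N + 1.37M = 772 and 0.432N + M = 526.
Substituting M = 526 - 0.432N into the first: N(1 - 1.37·0.432) = 772 - 1.37·526.
So N* = 51.4/0.408 = 126, and then M* = 526 - 0.432·126 = 472.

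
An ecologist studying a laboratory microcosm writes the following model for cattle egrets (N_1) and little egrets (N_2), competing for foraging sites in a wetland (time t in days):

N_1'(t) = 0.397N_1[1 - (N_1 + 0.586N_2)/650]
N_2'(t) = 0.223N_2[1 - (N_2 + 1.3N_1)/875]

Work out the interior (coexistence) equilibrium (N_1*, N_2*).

N_1* ≈ 576, N_2* ≈ 126

Setting both brackets to zero gives the nullclines N_1 + 0.586N_2 = 650 and 1.3N_1 + N_2 = 875.
Substituting N_2 = 875 - 1.3N_1 into the first: N_1(1 - 0.586·1.3) = 650 - 0.586·875.
So N_1* = 137/0.238 = 576, and then N_2* = 875 - 1.3·576 = 126.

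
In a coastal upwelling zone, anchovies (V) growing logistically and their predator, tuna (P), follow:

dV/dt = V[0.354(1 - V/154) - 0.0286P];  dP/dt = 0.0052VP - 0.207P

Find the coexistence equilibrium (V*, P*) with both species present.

V* ≈ 39.8, P* ≈ 9.18

From dP/dt = 0 with P > 0: 0.0052V* = 0.207, so V* = 39.8.
Substitute into dV/dt = 0: 0.354(1 - 39.8/154) = 0.0286P*.
The bracket is 0.742, giving P* = 0.262/0.0286 = 9.18.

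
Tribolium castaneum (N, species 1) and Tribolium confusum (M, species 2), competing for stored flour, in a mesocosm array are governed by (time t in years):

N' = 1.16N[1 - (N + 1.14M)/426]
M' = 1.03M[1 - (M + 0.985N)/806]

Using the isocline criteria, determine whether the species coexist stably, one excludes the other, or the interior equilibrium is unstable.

Compare the nullcline intercepts: K1/α12 = 426/1.14 = 374 < K2 = 806; K2/α21 = 806/0.985 = 818 > K1 = 426.
Since the inequalities point opposite ways, species 2 can invade but species 1 cannot.

species 2 excludes species 1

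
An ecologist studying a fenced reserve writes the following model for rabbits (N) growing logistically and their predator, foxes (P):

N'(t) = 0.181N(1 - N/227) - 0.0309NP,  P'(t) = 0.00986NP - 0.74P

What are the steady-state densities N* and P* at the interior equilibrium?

From dP/dt = 0 with P > 0: 0.00986N* = 0.74, so N* = 75.1.
Substitute into dN/dt = 0: 0.181(1 - 75.1/227) = 0.0309P*.
The bracket is 0.669, giving P* = 0.121/0.0309 = 3.92.

N* ≈ 75.1, P* ≈ 3.92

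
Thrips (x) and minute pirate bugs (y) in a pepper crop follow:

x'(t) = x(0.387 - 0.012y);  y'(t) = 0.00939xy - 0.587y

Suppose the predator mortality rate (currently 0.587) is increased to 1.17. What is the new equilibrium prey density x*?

x* ≈ 125

At the interior fixed point, setting dy/dt = 0 with y > 0 fixes x* = (predator death rate)/(xy coefficient) — independent of the other coefficients.
With the change, x* = 1.17/0.00939 = 125; it rises from 62.5.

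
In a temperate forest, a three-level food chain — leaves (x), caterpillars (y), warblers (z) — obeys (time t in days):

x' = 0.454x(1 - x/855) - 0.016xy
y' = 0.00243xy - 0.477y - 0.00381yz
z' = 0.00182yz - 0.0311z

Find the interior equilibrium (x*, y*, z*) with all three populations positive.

From dz/dt = 0: 0.00182y* = 0.0311, so y* = 17.1.
From dx/dt = 0: 0.454(1 - x*/855) = 0.016·17.1, giving x* = 855·(1 - 0.602) = 340.
From dy/dt = 0: 0.00243·340 - 0.477 = 0.00381z*, so z* = 0.349/0.00381 = 91.7.

x* ≈ 340, y* ≈ 17.1, z* ≈ 91.7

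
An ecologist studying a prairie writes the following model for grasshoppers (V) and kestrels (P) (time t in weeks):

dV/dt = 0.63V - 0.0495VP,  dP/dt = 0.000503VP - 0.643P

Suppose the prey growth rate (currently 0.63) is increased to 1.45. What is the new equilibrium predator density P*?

P* ≈ 29.3

At the interior fixed point, setting dV/dt = 0 with V > 0 fixes P* = (prey growth rate)/(VP coefficient) — independent of the other coefficients.
With the change, P* = 1.45/0.0495 = 29.3; it rises from 12.7.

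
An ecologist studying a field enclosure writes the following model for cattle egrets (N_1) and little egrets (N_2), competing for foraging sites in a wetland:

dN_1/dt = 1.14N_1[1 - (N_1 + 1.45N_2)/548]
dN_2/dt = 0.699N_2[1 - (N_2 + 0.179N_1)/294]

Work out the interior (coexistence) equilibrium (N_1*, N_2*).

N_1* ≈ 164, N_2* ≈ 265

Setting both brackets to zero gives the nullclines N_1 + 1.45N_2 = 548 and 0.179N_1 + N_2 = 294.
Substituting N_2 = 294 - 0.179N_1 into the first: N_1(1 - 1.45·0.179) = 548 - 1.45·294.
So N_1* = 122/0.74 = 164, and then N_2* = 294 - 0.179·164 = 265.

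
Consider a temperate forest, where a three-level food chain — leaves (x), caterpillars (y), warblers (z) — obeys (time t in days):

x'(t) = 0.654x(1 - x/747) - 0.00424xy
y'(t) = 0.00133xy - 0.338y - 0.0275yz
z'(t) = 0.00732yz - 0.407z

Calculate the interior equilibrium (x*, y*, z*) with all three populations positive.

x* ≈ 478, y* ≈ 55.6, z* ≈ 10.8

From dz/dt = 0: 0.00732y* = 0.407, so y* = 55.6.
From dx/dt = 0: 0.654(1 - x*/747) = 0.00424·55.6, giving x* = 747·(1 - 0.36) = 478.
From dy/dt = 0: 0.00133·478 - 0.338 = 0.0275z*, so z* = 0.297/0.0275 = 10.8.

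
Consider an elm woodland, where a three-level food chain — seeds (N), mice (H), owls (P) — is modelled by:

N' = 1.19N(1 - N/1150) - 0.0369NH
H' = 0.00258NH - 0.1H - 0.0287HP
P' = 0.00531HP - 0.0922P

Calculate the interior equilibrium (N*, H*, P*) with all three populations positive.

N* ≈ 531, H* ≈ 17.4, P* ≈ 44.2

From dP/dt = 0: 0.00531H* = 0.0922, so H* = 17.4.
From dN/dt = 0: 1.19(1 - N*/1150) = 0.0369·17.4, giving N* = 1150·(1 - 0.538) = 531.
From dH/dt = 0: 0.00258·531 - 0.1 = 0.0287P*, so P* = 1.27/0.0287 = 44.2.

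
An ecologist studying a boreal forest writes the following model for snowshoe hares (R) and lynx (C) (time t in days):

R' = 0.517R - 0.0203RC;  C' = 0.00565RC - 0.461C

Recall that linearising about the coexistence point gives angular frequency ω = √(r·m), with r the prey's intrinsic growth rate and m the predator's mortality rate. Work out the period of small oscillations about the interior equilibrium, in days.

T ≈ 12.9 days

Here r = 0.517 and m = 0.461, so r·m = 0.238.
ω = √0.238 = 0.488 per day, hence T = 2π/ω ≈ 12.9 days.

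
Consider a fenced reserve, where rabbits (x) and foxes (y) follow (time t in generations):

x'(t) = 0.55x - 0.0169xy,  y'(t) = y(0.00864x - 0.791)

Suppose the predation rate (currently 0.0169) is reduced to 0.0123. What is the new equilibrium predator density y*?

At the interior fixed point, setting dx/dt = 0 with x > 0 fixes y* = (prey growth rate)/(xy coefficient) — independent of the other coefficients.
With the change, y* = 0.55/0.0123 = 44.7; it rises from 32.5.

y* ≈ 44.7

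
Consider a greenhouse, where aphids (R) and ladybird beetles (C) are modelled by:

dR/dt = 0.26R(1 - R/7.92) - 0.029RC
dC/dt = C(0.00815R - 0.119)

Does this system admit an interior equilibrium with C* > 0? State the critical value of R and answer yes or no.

Threshold R = 14.6; K < 14.6, so no, the predator goes extinct.

The predator equation gives dC/dt > 0 only when R > 0.119/0.00815 = 14.6.
Without the predator, R → K = 7.92. Since 7.92 < 14.6, the predator cannot invade.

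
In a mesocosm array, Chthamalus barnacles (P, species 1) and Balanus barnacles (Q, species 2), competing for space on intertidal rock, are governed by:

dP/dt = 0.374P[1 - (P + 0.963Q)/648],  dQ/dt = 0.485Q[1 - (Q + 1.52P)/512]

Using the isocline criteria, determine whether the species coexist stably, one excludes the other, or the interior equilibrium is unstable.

species 1 excludes species 2

Compare the nullcline intercepts: K1/α12 = 648/0.963 = 673 > K2 = 512; K2/α21 = 512/1.52 = 337 < K1 = 648.
Since the inequalities point opposite ways, species 1 can invade but species 2 cannot.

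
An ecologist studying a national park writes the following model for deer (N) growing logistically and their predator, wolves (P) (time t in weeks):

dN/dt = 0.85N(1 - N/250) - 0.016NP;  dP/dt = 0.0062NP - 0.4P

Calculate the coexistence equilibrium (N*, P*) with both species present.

From dP/dt = 0 with P > 0: 0.0062N* = 0.4, so N* = 64.5.
Substitute into dN/dt = 0: 0.85(1 - 64.5/250) = 0.016P*.
The bracket is 0.742, giving P* = 0.631/0.016 = 39.4.

N* ≈ 64.5, P* ≈ 39.4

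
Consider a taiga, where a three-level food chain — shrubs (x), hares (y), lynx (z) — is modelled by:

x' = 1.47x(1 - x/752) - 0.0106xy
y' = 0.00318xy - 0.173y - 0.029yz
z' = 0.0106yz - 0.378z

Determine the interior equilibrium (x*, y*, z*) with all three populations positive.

From dz/dt = 0: 0.0106y* = 0.378, so y* = 35.7.
From dx/dt = 0: 1.47(1 - x*/752) = 0.0106·35.7, giving x* = 752·(1 - 0.257) = 559.
From dy/dt = 0: 0.00318·559 - 0.173 = 0.029z*, so z* = 1.6/0.029 = 55.3.

x* ≈ 559, y* ≈ 35.7, z* ≈ 55.3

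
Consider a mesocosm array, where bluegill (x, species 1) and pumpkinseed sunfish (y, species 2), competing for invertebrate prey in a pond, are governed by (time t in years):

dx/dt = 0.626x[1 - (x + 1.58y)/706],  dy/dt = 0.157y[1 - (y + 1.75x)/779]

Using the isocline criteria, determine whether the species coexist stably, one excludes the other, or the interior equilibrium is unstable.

Compare the nullcline intercepts: K1/α12 = 706/1.58 = 447 < K2 = 779; K2/α21 = 779/1.75 = 445 < K1 = 706.
Since both are reversed, neither can invade when rare; the interior point is a saddle.

unstable coexistence (outcome depends on initial conditions)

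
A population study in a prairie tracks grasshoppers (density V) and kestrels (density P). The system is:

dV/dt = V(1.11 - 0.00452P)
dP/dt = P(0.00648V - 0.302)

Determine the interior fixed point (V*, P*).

V* ≈ 46.6, P* ≈ 246

Set dP/dt = 0 with P > 0: 0.00648V - 0.302 = 0, so V* = 0.302/0.00648 = 46.6.
Set dV/dt = 0 with V > 0: 1.11 - 0.00452P = 0, so P* = 1.11/0.00452 = 246.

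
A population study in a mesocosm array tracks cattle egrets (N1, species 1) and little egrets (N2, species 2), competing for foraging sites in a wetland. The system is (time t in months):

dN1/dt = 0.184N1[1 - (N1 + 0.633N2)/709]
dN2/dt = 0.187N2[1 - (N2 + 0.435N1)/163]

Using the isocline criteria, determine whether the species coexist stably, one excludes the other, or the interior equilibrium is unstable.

Compare the nullcline intercepts: K1/α12 = 709/0.633 = 1120 > K2 = 163; K2/α21 = 163/0.435 = 375 < K1 = 709.
Since the inequalities point opposite ways, species 1 can invade but species 2 cannot.

species 1 excludes species 2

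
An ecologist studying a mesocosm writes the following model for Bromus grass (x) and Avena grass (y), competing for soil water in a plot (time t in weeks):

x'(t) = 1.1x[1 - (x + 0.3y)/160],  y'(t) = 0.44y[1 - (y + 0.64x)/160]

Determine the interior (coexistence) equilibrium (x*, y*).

x* ≈ 139, y* ≈ 71.3

Setting both brackets to zero gives the nullclines x + 0.3y = 160 and 0.64x + y = 160.
Substituting y = 160 - 0.64x into the first: x(1 - 0.3·0.64) = 160 - 0.3·160.
So x* = 112/0.808 = 139, and then y* = 160 - 0.64·139 = 71.3.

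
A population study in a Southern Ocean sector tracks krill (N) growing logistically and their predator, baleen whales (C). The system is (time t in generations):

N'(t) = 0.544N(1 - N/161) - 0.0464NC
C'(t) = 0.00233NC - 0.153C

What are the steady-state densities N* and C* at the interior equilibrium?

N* ≈ 65.7, C* ≈ 6.94

From dC/dt = 0 with C > 0: 0.00233N* = 0.153, so N* = 65.7.
Substitute into dN/dt = 0: 0.544(1 - 65.7/161) = 0.0464C*.
The bracket is 0.592, giving C* = 0.322/0.0464 = 6.94.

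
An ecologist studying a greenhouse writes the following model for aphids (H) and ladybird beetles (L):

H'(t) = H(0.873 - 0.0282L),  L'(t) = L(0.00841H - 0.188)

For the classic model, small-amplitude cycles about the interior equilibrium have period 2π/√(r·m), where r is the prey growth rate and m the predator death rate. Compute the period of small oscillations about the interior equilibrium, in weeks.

T ≈ 15.5 weeks

Here r = 0.873 and m = 0.188, so r·m = 0.164.
ω = √0.164 = 0.405 per week, hence T = 2π/ω ≈ 15.5 weeks.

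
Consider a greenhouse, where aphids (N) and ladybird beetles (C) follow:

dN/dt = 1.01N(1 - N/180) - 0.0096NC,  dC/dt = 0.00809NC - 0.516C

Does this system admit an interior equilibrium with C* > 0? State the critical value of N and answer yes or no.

Threshold N = 63.8; K > 63.8, so yes, the predator persists.

The predator equation gives dC/dt > 0 only when N > 0.516/0.00809 = 63.8.
Without the predator, N → K = 180. Since 180 > 63.8, the predator can invade and persist.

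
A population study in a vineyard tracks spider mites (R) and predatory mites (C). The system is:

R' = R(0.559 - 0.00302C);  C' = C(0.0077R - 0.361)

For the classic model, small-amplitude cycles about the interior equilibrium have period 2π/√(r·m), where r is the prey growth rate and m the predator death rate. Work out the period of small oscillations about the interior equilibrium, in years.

Here r = 0.559 and m = 0.361, so r·m = 0.202.
ω = √0.202 = 0.449 per year, hence T = 2π/ω ≈ 14 years.

T ≈ 14 years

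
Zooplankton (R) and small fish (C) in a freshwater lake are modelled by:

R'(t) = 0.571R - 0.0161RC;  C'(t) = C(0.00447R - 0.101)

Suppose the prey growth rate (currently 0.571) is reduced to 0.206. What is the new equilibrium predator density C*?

At the interior fixed point, setting dR/dt = 0 with R > 0 fixes C* = (prey growth rate)/(RC coefficient) — independent of the other coefficients.
With the change, C* = 0.206/0.0161 = 12.8; it falls from 35.5.

C* ≈ 12.8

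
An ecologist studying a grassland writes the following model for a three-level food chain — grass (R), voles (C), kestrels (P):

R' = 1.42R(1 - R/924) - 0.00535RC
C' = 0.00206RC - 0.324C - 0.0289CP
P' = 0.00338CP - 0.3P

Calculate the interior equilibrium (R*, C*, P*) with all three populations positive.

R* ≈ 615, C* ≈ 88.8, P* ≈ 32.6

From dP/dt = 0: 0.00338C* = 0.3, so C* = 88.8.
From dR/dt = 0: 1.42(1 - R*/924) = 0.00535·88.8, giving R* = 924·(1 - 0.334) = 615.
From dC/dt = 0: 0.00206·615 - 0.324 = 0.0289P*, so P* = 0.943/0.0289 = 32.6.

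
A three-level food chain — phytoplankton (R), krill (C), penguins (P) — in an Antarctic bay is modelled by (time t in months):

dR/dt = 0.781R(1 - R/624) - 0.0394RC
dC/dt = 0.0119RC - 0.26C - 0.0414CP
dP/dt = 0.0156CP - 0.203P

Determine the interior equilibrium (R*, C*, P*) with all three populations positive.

From dP/dt = 0: 0.0156C* = 0.203, so C* = 13.
From dR/dt = 0: 0.781(1 - R*/624) = 0.0394·13, giving R* = 624·(1 - 0.656) = 214.
From dC/dt = 0: 0.0119·214 - 0.26 = 0.0414P*, so P* = 2.29/0.0414 = 55.3.

R* ≈ 214, C* ≈ 13, P* ≈ 55.3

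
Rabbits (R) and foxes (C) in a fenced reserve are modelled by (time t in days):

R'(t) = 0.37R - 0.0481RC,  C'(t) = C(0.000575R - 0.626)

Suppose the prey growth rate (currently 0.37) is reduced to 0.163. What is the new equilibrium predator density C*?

At the interior fixed point, setting dR/dt = 0 with R > 0 fixes C* = (prey growth rate)/(RC coefficient) — independent of the other coefficients.
With the change, C* = 0.163/0.0481 = 3.39; it falls from 7.69.

C* ≈ 3.39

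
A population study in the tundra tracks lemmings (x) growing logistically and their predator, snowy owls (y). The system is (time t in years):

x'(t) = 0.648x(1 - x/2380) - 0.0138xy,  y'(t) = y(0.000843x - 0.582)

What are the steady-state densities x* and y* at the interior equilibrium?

x* ≈ 690, y* ≈ 33.3

From dy/dt = 0 with y > 0: 0.000843x* = 0.582, so x* = 690.
Substitute into dx/dt = 0: 0.648(1 - 690/2380) = 0.0138y*.
The bracket is 0.71, giving y* = 0.46/0.0138 = 33.3.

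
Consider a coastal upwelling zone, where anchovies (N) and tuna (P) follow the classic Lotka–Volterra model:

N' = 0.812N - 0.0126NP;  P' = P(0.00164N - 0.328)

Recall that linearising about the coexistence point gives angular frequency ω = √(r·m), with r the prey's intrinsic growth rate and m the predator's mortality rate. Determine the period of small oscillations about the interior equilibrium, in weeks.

Here r = 0.812 and m = 0.328, so r·m = 0.266.
ω = √0.266 = 0.516 per week, hence T = 2π/ω ≈ 12.2 weeks.

T ≈ 12.2 weeks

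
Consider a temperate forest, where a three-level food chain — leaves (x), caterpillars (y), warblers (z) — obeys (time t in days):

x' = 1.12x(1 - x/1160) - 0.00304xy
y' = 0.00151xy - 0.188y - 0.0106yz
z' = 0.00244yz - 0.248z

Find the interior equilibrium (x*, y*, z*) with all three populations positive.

x* ≈ 840, y* ≈ 102, z* ≈ 102

From dz/dt = 0: 0.00244y* = 0.248, so y* = 102.
From dx/dt = 0: 1.12(1 - x*/1160) = 0.00304·102, giving x* = 1160·(1 - 0.276) = 840.
From dy/dt = 0: 0.00151·840 - 0.188 = 0.0106z*, so z* = 1.08/0.0106 = 102.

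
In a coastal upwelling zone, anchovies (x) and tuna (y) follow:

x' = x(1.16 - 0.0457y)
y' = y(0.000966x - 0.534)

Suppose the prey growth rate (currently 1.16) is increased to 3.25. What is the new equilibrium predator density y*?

y* ≈ 71.1

At the interior fixed point, setting dx/dt = 0 with x > 0 fixes y* = (prey growth rate)/(xy coefficient) — independent of the other coefficients.
With the change, y* = 3.25/0.0457 = 71.1; it rises from 25.4.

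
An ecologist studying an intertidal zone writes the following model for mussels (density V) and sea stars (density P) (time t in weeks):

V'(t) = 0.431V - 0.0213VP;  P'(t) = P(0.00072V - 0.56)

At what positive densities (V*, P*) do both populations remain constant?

Set dP/dt = 0 with P > 0: 0.00072V - 0.56 = 0, so V* = 0.56/0.00072 = 778.
Set dV/dt = 0 with V > 0: 0.431 - 0.0213P = 0, so P* = 0.431/0.0213 = 20.2.

V* ≈ 778, P* ≈ 20.2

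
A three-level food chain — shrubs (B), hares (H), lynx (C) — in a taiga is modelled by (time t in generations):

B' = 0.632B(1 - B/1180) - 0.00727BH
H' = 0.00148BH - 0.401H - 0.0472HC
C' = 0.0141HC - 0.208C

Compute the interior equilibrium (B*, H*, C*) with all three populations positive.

B* ≈ 980, H* ≈ 14.8, C* ≈ 22.2

From dC/dt = 0: 0.0141H* = 0.208, so H* = 14.8.
From dB/dt = 0: 0.632(1 - B*/1180) = 0.00727·14.8, giving B* = 1180·(1 - 0.17) = 980.
From dH/dt = 0: 0.00148·980 - 0.401 = 0.0472C*, so C* = 1.05/0.0472 = 22.2.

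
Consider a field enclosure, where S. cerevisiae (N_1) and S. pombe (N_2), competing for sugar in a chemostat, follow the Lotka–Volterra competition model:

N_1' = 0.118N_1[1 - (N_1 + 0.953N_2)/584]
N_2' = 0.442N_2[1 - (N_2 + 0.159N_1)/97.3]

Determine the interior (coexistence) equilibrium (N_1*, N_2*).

Setting both brackets to zero gives the nullclines N_1 + 0.953N_2 = 584 and 0.159N_1 + N_2 = 97.3.
Substituting N_2 = 97.3 - 0.159N_1 into the first: N_1(1 - 0.953·0.159) = 584 - 0.953·97.3.
So N_1* = 491/0.848 = 579, and then N_2* = 97.3 - 0.159·579 = 5.24.

N_1* ≈ 579, N_2* ≈ 5.24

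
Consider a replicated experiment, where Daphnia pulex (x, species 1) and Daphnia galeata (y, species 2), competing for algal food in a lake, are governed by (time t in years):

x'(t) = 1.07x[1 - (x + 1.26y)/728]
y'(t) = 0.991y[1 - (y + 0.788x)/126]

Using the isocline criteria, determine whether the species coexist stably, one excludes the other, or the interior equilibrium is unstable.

Compare the nullcline intercepts: K1/α12 = 728/1.26 = 578 > K2 = 126; K2/α21 = 126/0.788 = 160 < K1 = 728.
Since the inequalities point opposite ways, species 1 can invade but species 2 cannot.

species 1 excludes species 2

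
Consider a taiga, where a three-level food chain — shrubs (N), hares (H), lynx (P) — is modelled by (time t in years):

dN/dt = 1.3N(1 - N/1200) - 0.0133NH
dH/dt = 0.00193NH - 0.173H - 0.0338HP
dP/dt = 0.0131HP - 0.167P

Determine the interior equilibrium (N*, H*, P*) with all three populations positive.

From dP/dt = 0: 0.0131H* = 0.167, so H* = 12.7.
From dN/dt = 0: 1.3(1 - N*/1200) = 0.0133·12.7, giving N* = 1200·(1 - 0.13) = 1040.
From dH/dt = 0: 0.00193·1040 - 0.173 = 0.0338P*, so P* = 1.84/0.0338 = 54.5.

N* ≈ 1040, H* ≈ 12.7, P* ≈ 54.5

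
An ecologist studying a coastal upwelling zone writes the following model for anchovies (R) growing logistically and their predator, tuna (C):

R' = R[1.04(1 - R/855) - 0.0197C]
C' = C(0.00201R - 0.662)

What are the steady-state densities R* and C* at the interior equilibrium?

From dC/dt = 0 with C > 0: 0.00201R* = 0.662, so R* = 329.
Substitute into dR/dt = 0: 1.04(1 - 329/855) = 0.0197C*.
The bracket is 0.615, giving C* = 0.639/0.0197 = 32.5.

R* ≈ 329, C* ≈ 32.5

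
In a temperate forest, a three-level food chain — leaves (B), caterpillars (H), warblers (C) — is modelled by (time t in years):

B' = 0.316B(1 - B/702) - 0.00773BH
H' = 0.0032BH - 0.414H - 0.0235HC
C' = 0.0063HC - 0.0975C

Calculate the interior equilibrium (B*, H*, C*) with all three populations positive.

B* ≈ 436, H* ≈ 15.5, C* ≈ 41.8

From dC/dt = 0: 0.0063H* = 0.0975, so H* = 15.5.
From dB/dt = 0: 0.316(1 - B*/702) = 0.00773·15.5, giving B* = 702·(1 - 0.379) = 436.
From dH/dt = 0: 0.0032·436 - 0.414 = 0.0235C*, so C* = 0.982/0.0235 = 41.8.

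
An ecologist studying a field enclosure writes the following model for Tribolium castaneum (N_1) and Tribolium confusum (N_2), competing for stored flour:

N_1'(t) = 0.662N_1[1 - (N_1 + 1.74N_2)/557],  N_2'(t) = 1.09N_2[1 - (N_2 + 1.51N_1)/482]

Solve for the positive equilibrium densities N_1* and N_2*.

N_1* ≈ 173, N_2* ≈ 221

Setting both brackets to zero gives the nullclines N_1 + 1.74N_2 = 557 and 1.51N_1 + N_2 = 482.
Substituting N_2 = 482 - 1.51N_1 into the first: N_1(1 - 1.74·1.51) = 557 - 1.74·482.
So N_1* = -282/-1.63 = 173, and then N_2* = 482 - 1.51·173 = 221.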